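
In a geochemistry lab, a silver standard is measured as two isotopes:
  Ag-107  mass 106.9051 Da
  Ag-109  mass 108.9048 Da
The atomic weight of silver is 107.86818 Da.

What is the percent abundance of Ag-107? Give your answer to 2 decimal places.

51.84%

With x = fraction of Ag-107 (so Ag-109 is 1 − x):
106.9051·x + 108.9048·(1 − x) = 107.86818
(106.9051 − 108.9048)·x = 107.86818 − 108.9048
x = -1.03662 / -1.9997 = 0.51839 → 51.84% Ag-107, 48.16% Ag-109.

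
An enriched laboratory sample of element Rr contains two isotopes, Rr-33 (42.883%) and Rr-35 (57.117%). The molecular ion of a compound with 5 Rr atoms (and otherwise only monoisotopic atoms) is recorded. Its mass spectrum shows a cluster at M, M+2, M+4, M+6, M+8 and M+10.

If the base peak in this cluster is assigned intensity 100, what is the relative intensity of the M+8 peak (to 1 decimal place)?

66.6

(0.42883 + 0.57117)^5 gives M 0.0145, M+2 0.0966, M+4 0.2573, M+6 0.3427, M+8 0.2282, M+10 0.0608; the largest is M+6.
P(M+6) = C(5,3) × 0.42883^2 × 0.57117^3 = 10 × 0.18389517 × 0.18633574 = 0.342662 (base)
P(M+8) = C(5,4) × 0.42883^1 × 0.57117^4 = 5 × 0.42883 × 0.10642939 = 0.228201
Relative intensity = 0.228201 / 0.342662 × 100 = 66.6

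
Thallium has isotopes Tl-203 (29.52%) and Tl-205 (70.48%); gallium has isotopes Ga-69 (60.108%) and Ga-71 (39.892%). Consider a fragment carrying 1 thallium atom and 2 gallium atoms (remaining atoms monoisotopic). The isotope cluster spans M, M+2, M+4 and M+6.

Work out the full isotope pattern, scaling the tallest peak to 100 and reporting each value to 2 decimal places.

Thallium pattern (n=1): 0.2952 : 0.7048
Gallium pattern (n=2): 0.36129717 : 0.47956567 : 0.15913717
Convolve the two distributions (both contribute in 2-u steps):
  M: 0.2952×0.36129717 = 0.106655
  M+2: 0.2952×0.47956567 + 0.7048×0.36129717 = 0.396210
  M+4: 0.2952×0.15913717 + 0.7048×0.47956567 = 0.384975
  M+6: 0.7048×0.15913717 = 0.112160
Scale to base peak (0.396210) = 100: 26.92 : 100.00 : 97.16 : 28.31

26.92 : 100.00 : 97.16 : 28.31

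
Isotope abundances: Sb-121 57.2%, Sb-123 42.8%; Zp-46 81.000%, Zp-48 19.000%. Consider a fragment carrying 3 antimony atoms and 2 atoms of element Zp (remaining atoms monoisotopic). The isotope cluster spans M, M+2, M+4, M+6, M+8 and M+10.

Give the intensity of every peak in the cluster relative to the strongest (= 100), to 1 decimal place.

35.9 : 97.4 : 100.0 : 47.7 : 10.4 : 0.8

Antimony pattern (n=3): 0.18714925 : 0.42010426 : 0.31434374 : 0.07840275
Element Zp pattern (n=2): 0.6561 : 0.3078 : 0.0361
Convolve the two distributions (both contribute in 2-u steps):
  M: 0.18714925×0.6561 = 0.122789
  M+2: 0.18714925×0.3078 + 0.42010426×0.6561 = 0.333235
  M+4: 0.18714925×0.0361 + 0.42010426×0.3078 + 0.31434374×0.6561 = 0.342305
  M+6: 0.42010426×0.0361 + 0.31434374×0.3078 + 0.07840275×0.6561 = 0.163361
  M+8: 0.31434374×0.0361 + 0.07840275×0.3078 = 0.035480
  M+10: 0.07840275×0.0361 = 0.002830
Scale to base peak (0.342305) = 100: 35.9 : 97.4 : 100.0 : 47.7 : 10.4 : 0.8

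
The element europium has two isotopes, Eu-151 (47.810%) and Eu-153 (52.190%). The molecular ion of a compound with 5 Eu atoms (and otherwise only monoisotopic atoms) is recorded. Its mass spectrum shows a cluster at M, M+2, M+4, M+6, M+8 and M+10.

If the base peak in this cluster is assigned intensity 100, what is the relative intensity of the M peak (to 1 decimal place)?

Binomial terms of (0.47810 + 0.52190)^5: M 0.0250, M+2 0.1363, M+4 0.2977, M+6 0.3249, M+8 0.1774, M+10 0.0387 → M+6 is the base peak.
P(M+6) = C(5,3) × 0.47810^2 × 0.52190^3 = 10 × 0.22857961 × 0.14215492 = 0.324937 (base)
P(M) = C(5,0) × 0.47810^5 × 0.52190^0 = 1 × 0.02498007 × 1.0000 = 0.024980
Relative intensity = 0.024980 / 0.324937 × 100 = 7.7

7.7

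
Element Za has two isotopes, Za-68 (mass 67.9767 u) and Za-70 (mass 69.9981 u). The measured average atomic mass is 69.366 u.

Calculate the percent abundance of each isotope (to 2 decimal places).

Za-68: 31.27%, Za-70: 68.73%

Let x be the fractional abundance of Za-68; then Za-70 has abundance 1 − x.
67.9767·x + 69.9981·(1 − x) = 69.366
(67.9767 − 69.9981)·x = 69.366 − 69.9981
x = -0.6321 / -2.0214 = 0.31270 → 31.27% Za-68, 68.73% Za-70.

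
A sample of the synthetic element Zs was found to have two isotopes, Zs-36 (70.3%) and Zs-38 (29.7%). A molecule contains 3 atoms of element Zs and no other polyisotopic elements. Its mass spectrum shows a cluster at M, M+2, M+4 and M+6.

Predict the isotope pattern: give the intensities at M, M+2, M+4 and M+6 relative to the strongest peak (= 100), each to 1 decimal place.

Expanding (0.703 + 0.297)^3:
P(M) = 0.703^3 = 0.347429
P(M+2) = 3 × 0.703^2 × 0.297^1 = 0.440340
P(M+4) = 3 × 0.703^1 × 0.297^2 = 0.186033
P(M+6) = 0.297^3 = 0.026198
The M+2 peak is largest (0.440340); scaling to 100 gives 78.9 : 100.0 : 42.2 : 5.9.

78.9 : 100.0 : 42.2 : 5.9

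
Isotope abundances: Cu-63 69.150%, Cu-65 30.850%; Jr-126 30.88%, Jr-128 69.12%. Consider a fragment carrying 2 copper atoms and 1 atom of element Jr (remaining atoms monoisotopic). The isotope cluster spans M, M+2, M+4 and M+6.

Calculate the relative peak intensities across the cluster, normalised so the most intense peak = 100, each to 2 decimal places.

31.94 : 100.00 : 70.15 : 14.23

Copper pattern (n=2): 0.47817225 : 0.4266555 : 0.09517225
Element Jr pattern (n=1): 0.3088 : 0.6912
Convolve the two distributions (both contribute in 2-u steps):
  M: 0.47817225×0.3088 = 0.147660
  M+2: 0.47817225×0.6912 + 0.4266555×0.3088 = 0.462264
  M+4: 0.4266555×0.6912 + 0.09517225×0.3088 = 0.324293
  M+6: 0.09517225×0.6912 = 0.065783
Scale to base peak (0.462264) = 100: 31.94 : 100.00 : 70.15 : 14.23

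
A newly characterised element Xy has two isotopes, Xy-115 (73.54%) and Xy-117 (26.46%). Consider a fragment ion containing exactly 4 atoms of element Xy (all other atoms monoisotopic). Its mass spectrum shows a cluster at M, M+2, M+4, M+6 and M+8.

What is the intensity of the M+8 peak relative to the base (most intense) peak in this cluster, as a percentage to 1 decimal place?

1.2%

Binomial terms of (0.7354 + 0.2646)^4: M 0.2925, M+2 0.4209, M+4 0.2272, M+6 0.0545, M+8 0.0049 → M+2 is the base peak.
P(M+2) = C(4,1) × 0.7354^3 × 0.2646^1 = 4 × 0.397714 × 0.2646 = 0.420940 (base)
P(M+8) = C(4,4) × 0.7354^0 × 0.2646^4 = 1 × 1.0000 × 0.00490184 = 0.004902
Relative intensity = 0.004902 / 0.420940 × 100 = 1.2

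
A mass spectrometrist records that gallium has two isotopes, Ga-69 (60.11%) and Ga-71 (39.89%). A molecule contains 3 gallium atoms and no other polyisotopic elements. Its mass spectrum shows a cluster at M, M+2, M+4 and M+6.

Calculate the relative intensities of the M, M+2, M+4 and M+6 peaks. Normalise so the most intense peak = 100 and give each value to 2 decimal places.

50.23 : 100.00 : 66.36 : 14.68

The 3 Ga atoms are independent, so intensities follow the terms of (0.6011 + 0.3989)^3.
P(M) = 0.6011^3 = 0.217190
P(M+2) = 3 × 0.6011^2 × 0.3989^1 = 0.432393
P(M+4) = 3 × 0.6011^1 × 0.3989^2 = 0.286943
P(M+6) = 0.3989^3 = 0.063473
The M+2 peak is largest (0.432393); scaling to 100 gives 50.23 : 100.00 : 66.36 : 14.68.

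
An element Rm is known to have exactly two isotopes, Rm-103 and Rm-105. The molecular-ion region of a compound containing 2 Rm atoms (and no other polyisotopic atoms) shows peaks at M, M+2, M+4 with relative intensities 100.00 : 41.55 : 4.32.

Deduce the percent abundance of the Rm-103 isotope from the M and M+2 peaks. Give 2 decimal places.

82.80%

Write p for the Rm-103 fraction. I(M+2)/I(M) = [C(2,1)·p^1·(1−p)] / p^2 = 2·(1−p)/p = 41.55/100.00 = 0.4155
(1−p)/p = 0.4155/2 = 0.2077  ⇒  p = 1/(1 + 0.2077) = 0.8280
Rm-103: 82.80%, Rm-105: 17.20%.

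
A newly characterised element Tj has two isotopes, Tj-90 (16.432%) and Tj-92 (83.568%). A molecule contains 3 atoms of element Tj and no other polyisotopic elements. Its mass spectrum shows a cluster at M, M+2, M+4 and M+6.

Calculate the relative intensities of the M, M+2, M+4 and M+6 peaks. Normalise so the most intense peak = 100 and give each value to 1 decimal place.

0.8 : 11.6 : 59.0 : 100.0

Each Tj atom is independently Tj-90 (p = 0.16432) or Tj-92 (q = 0.83568); the cluster is the binomial expansion (p + q)^3.
P(M) = 0.16432^3 = 0.004437
P(M+2) = 3 × 0.16432^2 × 0.83568^1 = 0.067693
P(M+4) = 3 × 0.16432^1 × 0.83568^2 = 0.344264
P(M+6) = 0.83568^3 = 0.583606
The M+6 peak is largest (0.583606); scaling to 100 gives 0.8 : 11.6 : 59.0 : 100.0.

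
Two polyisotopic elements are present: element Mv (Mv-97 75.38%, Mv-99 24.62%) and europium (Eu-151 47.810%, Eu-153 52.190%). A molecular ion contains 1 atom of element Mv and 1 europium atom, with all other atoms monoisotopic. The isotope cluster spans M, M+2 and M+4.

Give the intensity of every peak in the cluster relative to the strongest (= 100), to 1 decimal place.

Element Mv pattern (n=1): 0.7538 : 0.2462
Europium pattern (n=1): 0.4781 : 0.5219
Convolve the two distributions (both contribute in 2-u steps):
  M: 0.7538×0.4781 = 0.360392
  M+2: 0.7538×0.5219 + 0.2462×0.4781 = 0.511116
  M+4: 0.2462×0.5219 = 0.128492
Scale to base peak (0.511116) = 100: 70.5 : 100.0 : 25.1

70.5 : 100.0 : 25.1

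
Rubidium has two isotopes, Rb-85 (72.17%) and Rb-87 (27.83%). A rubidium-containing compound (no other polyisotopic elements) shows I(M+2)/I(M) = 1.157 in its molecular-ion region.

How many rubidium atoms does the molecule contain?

3

For n independent Rb atoms, I(M+2)/I(M) = n · (abundance Rb-87) / (abundance Rb-85) = n · 0.2783/0.7217.
n = 1.157 × 0.7217/0.2783 = 3.00 ≈ 3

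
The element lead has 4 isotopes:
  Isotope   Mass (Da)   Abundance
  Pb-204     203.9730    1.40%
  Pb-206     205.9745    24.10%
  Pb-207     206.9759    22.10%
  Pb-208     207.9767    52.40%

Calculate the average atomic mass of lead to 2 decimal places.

207.22 Da

The abundance-weighted mean is 0.0140 × 203.9730 + 0.2410 × 205.9745 + 0.2210 × 206.9759 + 0.5240 × 207.9767
= 2.85562 + 49.63985 + 45.74167 + 108.97979 = 207.21693 Da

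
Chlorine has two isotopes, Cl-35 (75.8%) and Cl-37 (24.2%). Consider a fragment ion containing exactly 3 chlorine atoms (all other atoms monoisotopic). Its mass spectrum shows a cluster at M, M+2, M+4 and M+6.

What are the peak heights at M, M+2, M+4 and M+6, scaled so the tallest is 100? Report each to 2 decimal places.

The 3 Cl atoms are independent, so intensities follow the terms of (0.758 + 0.242)^3.
P(M) = 0.758^3 = 0.435520
P(M+2) = 3 × 0.758^2 × 0.242^1 = 0.417133
P(M+4) = 3 × 0.758^1 × 0.242^2 = 0.133175
P(M+6) = 0.242^3 = 0.014172
The M peak is largest (0.435520); scaling to 100 gives 100.00 : 95.78 : 30.58 : 3.25.

100.00 : 95.78 : 30.58 : 3.25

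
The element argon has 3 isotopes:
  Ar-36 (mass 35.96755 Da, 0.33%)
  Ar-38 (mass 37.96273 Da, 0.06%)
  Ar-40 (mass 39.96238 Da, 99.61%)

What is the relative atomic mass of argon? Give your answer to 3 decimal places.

39.948 Da

Weight each isotope mass by its fractional abundance: 0.0033 × 35.96755 + 0.0006 × 37.96273 + 0.9961 × 39.96238
= 0.118693 + 0.022778 + 39.806527 = 39.947998 Da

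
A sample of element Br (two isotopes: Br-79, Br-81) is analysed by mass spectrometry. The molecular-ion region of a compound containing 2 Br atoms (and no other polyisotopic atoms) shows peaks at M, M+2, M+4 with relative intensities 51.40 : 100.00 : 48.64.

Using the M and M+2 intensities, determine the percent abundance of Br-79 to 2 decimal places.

If p is the fraction of Br that is Br-79, then I(M+2)/I(M) = [C(2,1)·p^1·(1−p)] / p^2 = 2·(1−p)/p = 100.00/51.40 = 1.9455
(1−p)/p = 1.9455/2 = 0.9728  ⇒  p = 1/(1 + 0.9728) = 0.5069
Br-79: 50.69%, Br-81: 49.31%.

50.69%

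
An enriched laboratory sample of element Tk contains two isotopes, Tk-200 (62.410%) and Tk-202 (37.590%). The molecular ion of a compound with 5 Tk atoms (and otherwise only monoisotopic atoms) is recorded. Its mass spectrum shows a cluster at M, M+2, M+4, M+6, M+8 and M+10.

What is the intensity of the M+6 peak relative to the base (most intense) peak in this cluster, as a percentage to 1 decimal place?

Binomial terms of (0.62410 + 0.37590)^5: M 0.0947, M+2 0.2851, M+4 0.3435, M+6 0.2069, M+8 0.0623, M+10 0.0075 → M+4 is the base peak.
P(M+4) = C(5,2) × 0.62410^3 × 0.37590^2 = 10 × 0.24308746 × 0.14130081 = 0.343485 (base)
P(M+6) = C(5,3) × 0.62410^2 × 0.37590^3 = 10 × 0.38950081 × 0.05311497 = 0.206883
Relative intensity = 0.206883 / 0.343485 × 100 = 60.2

60.2%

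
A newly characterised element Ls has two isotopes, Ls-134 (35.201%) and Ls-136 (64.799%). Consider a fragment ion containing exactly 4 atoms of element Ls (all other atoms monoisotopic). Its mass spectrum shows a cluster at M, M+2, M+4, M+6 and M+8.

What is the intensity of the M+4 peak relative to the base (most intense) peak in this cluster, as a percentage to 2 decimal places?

81.49%

Term probabilities: M 0.0154, M+2 0.1131, M+4 0.3122, M+6 0.3831, M+8 0.1763. Base peak = M+6.
P(M+6) = C(4,3) × 0.35201^1 × 0.64799^3 = 4 × 0.35201 × 0.2720852 = 0.383107 (base)
P(M+4) = C(4,2) × 0.35201^2 × 0.64799^2 = 6 × 0.12391104 × 0.41989104 = 0.312175
Relative intensity = 0.312175 / 0.383107 × 100 = 81.49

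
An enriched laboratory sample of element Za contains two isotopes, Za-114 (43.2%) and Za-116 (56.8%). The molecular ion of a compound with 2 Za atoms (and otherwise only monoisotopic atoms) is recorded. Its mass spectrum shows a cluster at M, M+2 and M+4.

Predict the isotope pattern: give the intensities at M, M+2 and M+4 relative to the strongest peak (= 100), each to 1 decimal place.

The 2 Za atoms are independent, so intensities follow the terms of (0.432 + 0.568)^2.
P(M) = 0.432^2 = 0.186624
P(M+2) = 2 × 0.432^1 × 0.568^1 = 0.490752
P(M+4) = 0.568^2 = 0.322624
The M+2 peak is largest (0.490752); scaling to 100 gives 38.0 : 100.0 : 65.7.

38.0 : 100.0 : 65.7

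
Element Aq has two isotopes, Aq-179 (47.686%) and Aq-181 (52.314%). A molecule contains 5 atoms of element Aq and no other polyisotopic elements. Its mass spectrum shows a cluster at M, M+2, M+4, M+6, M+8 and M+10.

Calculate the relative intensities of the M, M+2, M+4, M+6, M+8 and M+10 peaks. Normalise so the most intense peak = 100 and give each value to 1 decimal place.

Each Aq atom is independently Aq-179 (p = 0.47686) or Aq-181 (q = 0.52314); the cluster is the binomial expansion (p + q)^5.
P(M) = 0.47686^5 = 0.024658
P(M+2) = 5 × 0.47686^4 × 0.52314^1 = 0.135254
P(M+4) = 10 × 0.47686^3 × 0.52314^2 = 0.296762
P(M+6) = 10 × 0.47686^2 × 0.52314^3 = 0.325563
P(M+8) = 5 × 0.47686^1 × 0.52314^4 = 0.178580
P(M+10) = 0.52314^5 = 0.039182
The M+6 peak is largest (0.325563); scaling to 100 gives 7.6 : 41.5 : 91.2 : 100.0 : 54.9 : 12.0.

7.6 : 41.5 : 91.2 : 100.0 : 54.9 : 12.0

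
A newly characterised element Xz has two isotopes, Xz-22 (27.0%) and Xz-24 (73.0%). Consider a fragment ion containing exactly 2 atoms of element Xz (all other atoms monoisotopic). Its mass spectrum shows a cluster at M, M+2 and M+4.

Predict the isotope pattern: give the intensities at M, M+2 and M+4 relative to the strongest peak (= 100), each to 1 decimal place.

The 2 Xz atoms are independent, so intensities follow the terms of (0.270 + 0.730)^2.
P(M) = 0.270^2 = 0.072900
P(M+2) = 2 × 0.270^1 × 0.730^1 = 0.394200
P(M+4) = 0.730^2 = 0.532900
The M+4 peak is largest (0.532900); scaling to 100 gives 13.7 : 74.0 : 100.0.

13.7 : 74.0 : 100.0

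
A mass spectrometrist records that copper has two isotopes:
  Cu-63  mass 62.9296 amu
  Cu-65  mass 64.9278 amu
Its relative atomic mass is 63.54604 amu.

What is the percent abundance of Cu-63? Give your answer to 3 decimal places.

With x = fraction of Cu-63 (so Cu-65 is 1 − x):
62.9296·x + 64.9278·(1 − x) = 63.54604
(62.9296 − 64.9278)·x = 63.54604 − 64.9278
x = -1.38176 / -1.9982 = 0.69150 → 69.150% Cu-63, 30.850% Cu-65.

69.150%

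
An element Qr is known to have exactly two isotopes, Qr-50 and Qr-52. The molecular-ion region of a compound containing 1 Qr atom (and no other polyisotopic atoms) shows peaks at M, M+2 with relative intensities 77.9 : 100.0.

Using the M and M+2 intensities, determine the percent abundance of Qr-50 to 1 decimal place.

Let p = fractional abundance of Qr-50. I(M+2)/I(M) = [C(1,1)·p^0·(1−p)] / p^1 = 1·(1−p)/p = 100.0/77.9 = 1.2837
(1−p)/p = 1.2837/1 = 1.2837  ⇒  p = 1/(1 + 1.2837) = 0.4379
Qr-50: 43.8%, Qr-52: 56.2%.

43.8%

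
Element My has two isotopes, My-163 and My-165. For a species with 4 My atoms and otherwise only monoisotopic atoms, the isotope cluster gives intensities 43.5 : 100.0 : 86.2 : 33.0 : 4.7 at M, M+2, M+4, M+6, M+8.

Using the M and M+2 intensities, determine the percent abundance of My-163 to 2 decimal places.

Write p for the My-163 fraction. I(M+2)/I(M) = [C(4,1)·p^3·(1−p)] / p^4 = 4·(1−p)/p = 100.0/43.5 = 2.2989
(1−p)/p = 2.2989/4 = 0.5747  ⇒  p = 1/(1 + 0.5747) = 0.6350
My-163: 63.50%, My-165: 36.50%.

63.50%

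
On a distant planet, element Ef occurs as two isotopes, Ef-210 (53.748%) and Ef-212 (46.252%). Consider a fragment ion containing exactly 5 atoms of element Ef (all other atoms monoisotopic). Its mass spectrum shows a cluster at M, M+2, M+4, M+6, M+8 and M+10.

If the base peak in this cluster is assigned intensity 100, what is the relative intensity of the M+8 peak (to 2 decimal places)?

37.03

Binomial terms of (0.53748 + 0.46252)^5: M 0.0449, M+2 0.1930, M+4 0.3322, M+6 0.2858, M+8 0.1230, M+10 0.0212 → M+4 is the base peak.
P(M+4) = C(5,2) × 0.53748^3 × 0.46252^2 = 10 × 0.15526978 × 0.21392475 = 0.332160 (base)
P(M+8) = C(5,4) × 0.53748^1 × 0.46252^4 = 5 × 0.53748 × 0.0457638 = 0.122986
Relative intensity = 0.122986 / 0.332160 × 100 = 37.03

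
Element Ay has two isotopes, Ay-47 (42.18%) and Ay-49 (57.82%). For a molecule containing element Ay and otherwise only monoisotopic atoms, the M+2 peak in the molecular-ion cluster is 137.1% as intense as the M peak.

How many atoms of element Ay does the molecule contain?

The M+2/M ratio from n Ay atoms is n · q/p = n · 0.5782/0.4218.
n = 1.371 × 0.4218/0.5782 = 1.00 ≈ 1

1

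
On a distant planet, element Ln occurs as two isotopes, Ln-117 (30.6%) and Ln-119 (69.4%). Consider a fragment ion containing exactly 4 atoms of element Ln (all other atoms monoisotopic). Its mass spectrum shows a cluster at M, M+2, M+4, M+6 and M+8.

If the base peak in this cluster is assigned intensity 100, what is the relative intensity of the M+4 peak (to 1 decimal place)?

Binomial terms of (0.306 + 0.694)^4: M 0.0088, M+2 0.0795, M+4 0.2706, M+6 0.4091, M+8 0.2320 → M+6 is the base peak.
P(M+6) = C(4,3) × 0.306^1 × 0.694^3 = 4 × 0.3060 × 0.33425538 = 0.409129 (base)
P(M+4) = C(4,2) × 0.306^2 × 0.694^2 = 6 × 0.093636 × 0.481636 = 0.270591
Relative intensity = 0.270591 / 0.409129 × 100 = 66.1

66.1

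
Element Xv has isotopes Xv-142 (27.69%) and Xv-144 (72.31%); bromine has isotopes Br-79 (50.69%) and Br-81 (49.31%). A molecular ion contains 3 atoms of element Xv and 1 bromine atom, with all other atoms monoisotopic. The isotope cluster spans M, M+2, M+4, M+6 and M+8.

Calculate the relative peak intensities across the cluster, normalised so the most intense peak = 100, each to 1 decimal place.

Element Xv pattern (n=3): 0.02123092 : 0.16632806 : 0.43435111 : 0.37808991
Bromine pattern (n=1): 0.5069 : 0.4931
Convolve the two distributions (both contribute in 2-u steps):
  M: 0.02123092×0.5069 = 0.010762
  M+2: 0.02123092×0.4931 + 0.16632806×0.5069 = 0.094781
  M+4: 0.16632806×0.4931 + 0.43435111×0.5069 = 0.302189
  M+6: 0.43435111×0.4931 + 0.37808991×0.5069 = 0.405832
  M+8: 0.37808991×0.4931 = 0.186436
Scale to base peak (0.405832) = 100: 2.7 : 23.4 : 74.5 : 100.0 : 45.9

2.7 : 23.4 : 74.5 : 100.0 : 45.9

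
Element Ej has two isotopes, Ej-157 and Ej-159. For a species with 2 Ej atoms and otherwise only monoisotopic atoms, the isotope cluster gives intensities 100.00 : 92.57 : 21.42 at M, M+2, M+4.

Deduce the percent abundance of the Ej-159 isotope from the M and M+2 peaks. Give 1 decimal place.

31.6%

Write p for the Ej-157 fraction. I(M+2)/I(M) = [C(2,1)·p^1·(1−p)] / p^2 = 2·(1−p)/p = 92.57/100.00 = 0.9257
(1−p)/p = 0.9257/2 = 0.4628  ⇒  p = 1/(1 + 0.4628) = 0.6836
Ej-157: 68.4%, Ej-159: 31.6%.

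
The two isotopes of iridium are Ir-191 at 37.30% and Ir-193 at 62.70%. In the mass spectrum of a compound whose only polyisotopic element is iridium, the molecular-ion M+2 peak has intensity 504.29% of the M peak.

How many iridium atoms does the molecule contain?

For n independent Ir atoms, I(M+2)/I(M) = n · (abundance Ir-193) / (abundance Ir-191) = n · 0.6270/0.3730.
n = 5.0429 × 0.3730/0.6270 = 3.00 ≈ 3

3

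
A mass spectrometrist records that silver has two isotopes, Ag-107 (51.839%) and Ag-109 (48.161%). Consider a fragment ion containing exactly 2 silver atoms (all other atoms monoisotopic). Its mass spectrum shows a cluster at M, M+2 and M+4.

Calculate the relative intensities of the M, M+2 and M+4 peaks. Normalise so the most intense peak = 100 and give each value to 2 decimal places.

Expanding (0.51839 + 0.48161)^2:
P(M) = 0.51839^2 = 0.268728
P(M+2) = 2 × 0.51839^1 × 0.48161^1 = 0.499324
P(M+4) = 0.48161^2 = 0.231948
The M+2 peak is largest (0.499324); scaling to 100 gives 53.82 : 100.00 : 46.45.

53.82 : 100.00 : 46.45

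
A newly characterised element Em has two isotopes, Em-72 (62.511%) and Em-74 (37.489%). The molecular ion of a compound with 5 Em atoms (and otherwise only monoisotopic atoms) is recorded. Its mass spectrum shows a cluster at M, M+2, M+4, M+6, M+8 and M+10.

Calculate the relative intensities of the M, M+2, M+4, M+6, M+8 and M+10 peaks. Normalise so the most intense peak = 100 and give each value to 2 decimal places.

Each Em atom is independently Em-72 (p = 0.62511) or Em-74 (q = 0.37489); the cluster is the binomial expansion (p + q)^5.
P(M) = 0.62511^5 = 0.095451
P(M+2) = 5 × 0.62511^4 × 0.37489^1 = 0.286220
P(M+4) = 10 × 0.62511^3 × 0.37489^2 = 0.343303
P(M+6) = 10 × 0.62511^2 × 0.37489^3 = 0.205885
P(M+8) = 5 × 0.62511^1 × 0.37489^4 = 0.061736
P(M+10) = 0.37489^5 = 0.007405
The M+4 peak is largest (0.343303); scaling to 100 gives 27.80 : 83.37 : 100.00 : 59.97 : 17.98 : 2.16.

27.80 : 83.37 : 100.00 : 59.97 : 17.98 : 2.16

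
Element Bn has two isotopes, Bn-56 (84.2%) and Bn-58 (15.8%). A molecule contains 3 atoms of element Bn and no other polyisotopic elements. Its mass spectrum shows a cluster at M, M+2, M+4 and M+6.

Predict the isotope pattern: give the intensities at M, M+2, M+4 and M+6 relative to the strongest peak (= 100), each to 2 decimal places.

Each Bn atom is independently Bn-56 (p = 0.842) or Bn-58 (q = 0.158); the cluster is the binomial expansion (p + q)^3.
P(M) = 0.842^3 = 0.596948
P(M+2) = 3 × 0.842^2 × 0.158^1 = 0.336049
P(M+4) = 3 × 0.842^1 × 0.158^2 = 0.063059
P(M+6) = 0.158^3 = 0.003944
The M peak is largest (0.596948); scaling to 100 gives 100.00 : 56.29 : 10.56 : 0.66.

100.00 : 56.29 : 10.56 : 0.66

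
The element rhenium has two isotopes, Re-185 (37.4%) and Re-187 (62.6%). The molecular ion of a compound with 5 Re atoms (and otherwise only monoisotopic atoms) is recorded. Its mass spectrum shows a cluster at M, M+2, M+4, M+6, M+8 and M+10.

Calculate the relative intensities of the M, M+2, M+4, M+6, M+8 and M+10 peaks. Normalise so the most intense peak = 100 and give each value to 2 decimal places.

The 5 Re atoms are independent, so intensities follow the terms of (0.374 + 0.626)^5.
P(M) = 0.374^5 = 0.007317
P(M+2) = 5 × 0.374^4 × 0.626^1 = 0.061239
P(M+4) = 10 × 0.374^3 × 0.626^2 = 0.205005
P(M+6) = 10 × 0.374^2 × 0.626^3 = 0.343136
P(M+8) = 5 × 0.374^1 × 0.626^4 = 0.287170
P(M+10) = 0.626^5 = 0.096133
The M+6 peak is largest (0.343136); scaling to 100 gives 2.13 : 17.85 : 59.74 : 100.00 : 83.69 : 28.02.

2.13 : 17.85 : 59.74 : 100.00 : 83.69 : 28.02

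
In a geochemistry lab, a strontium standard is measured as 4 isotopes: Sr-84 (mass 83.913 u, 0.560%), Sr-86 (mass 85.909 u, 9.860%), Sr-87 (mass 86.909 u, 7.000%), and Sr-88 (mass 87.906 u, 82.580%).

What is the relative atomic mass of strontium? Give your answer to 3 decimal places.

Average mass = Σ (abundance × isotope mass) = 0.00560 × 83.913 + 0.09860 × 85.909 + 0.07000 × 86.909 + 0.82580 × 87.906
= 0.4699 + 8.4706 + 6.0836 + 72.5928 = 87.6169 u

87.617 u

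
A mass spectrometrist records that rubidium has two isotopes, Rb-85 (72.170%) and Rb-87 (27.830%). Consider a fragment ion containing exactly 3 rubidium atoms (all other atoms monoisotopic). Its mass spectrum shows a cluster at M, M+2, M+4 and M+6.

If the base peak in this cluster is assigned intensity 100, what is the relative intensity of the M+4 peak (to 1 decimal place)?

38.6

Binomial terms of (0.72170 + 0.27830)^3: M 0.3759, M+2 0.4349, M+4 0.1677, M+6 0.0216 → M+2 is the base peak.
P(M+2) = C(3,1) × 0.72170^2 × 0.27830^1 = 3 × 0.52085089 × 0.2783 = 0.434858 (base)
P(M+4) = C(3,2) × 0.72170^1 × 0.27830^2 = 3 × 0.7217 × 0.07745089 = 0.167689
Relative intensity = 0.167689 / 0.434858 × 100 = 38.6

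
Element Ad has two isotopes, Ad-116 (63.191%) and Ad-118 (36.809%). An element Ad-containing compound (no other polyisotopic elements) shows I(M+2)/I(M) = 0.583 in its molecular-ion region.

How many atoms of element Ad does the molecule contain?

The M+2/M ratio from n Ad atoms is n · q/p = n · 0.36809/0.63191.
n = 0.583 × 0.63191/0.36809 = 1.00 ≈ 1

1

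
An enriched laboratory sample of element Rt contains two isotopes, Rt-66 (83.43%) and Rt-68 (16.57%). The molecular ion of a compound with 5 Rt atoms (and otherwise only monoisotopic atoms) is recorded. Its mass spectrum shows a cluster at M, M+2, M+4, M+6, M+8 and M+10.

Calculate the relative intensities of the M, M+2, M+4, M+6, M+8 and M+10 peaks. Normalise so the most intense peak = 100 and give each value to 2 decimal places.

100.00 : 99.30 : 39.45 : 7.83 : 0.78 : 0.03

Each Rt atom is independently Rt-66 (p = 0.8343) or Rt-68 (q = 0.1657); the cluster is the binomial expansion (p + q)^5.
P(M) = 0.8343^5 = 0.404214
P(M+2) = 5 × 0.8343^4 × 0.1657^1 = 0.401404
P(M+4) = 10 × 0.8343^3 × 0.1657^2 = 0.159445
P(M+6) = 10 × 0.8343^2 × 0.1657^3 = 0.031667
P(M+8) = 5 × 0.8343^1 × 0.1657^4 = 0.003145
P(M+10) = 0.1657^5 = 0.000125
The M peak is largest (0.404214); scaling to 100 gives 100.00 : 99.30 : 39.45 : 7.83 : 0.78 : 0.03.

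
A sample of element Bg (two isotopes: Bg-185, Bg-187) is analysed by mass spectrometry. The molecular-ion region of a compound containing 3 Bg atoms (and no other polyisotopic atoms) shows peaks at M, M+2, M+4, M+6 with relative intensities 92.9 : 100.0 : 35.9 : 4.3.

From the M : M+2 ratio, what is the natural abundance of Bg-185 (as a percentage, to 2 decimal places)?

Write p for the Bg-185 fraction. I(M+2)/I(M) = [C(3,1)·p^2·(1−p)] / p^3 = 3·(1−p)/p = 100.0/92.9 = 1.0764
(1−p)/p = 1.0764/3 = 0.3588  ⇒  p = 1/(1 + 0.3588) = 0.7359
Bg-185: 73.59%, Bg-187: 26.41%.

73.59%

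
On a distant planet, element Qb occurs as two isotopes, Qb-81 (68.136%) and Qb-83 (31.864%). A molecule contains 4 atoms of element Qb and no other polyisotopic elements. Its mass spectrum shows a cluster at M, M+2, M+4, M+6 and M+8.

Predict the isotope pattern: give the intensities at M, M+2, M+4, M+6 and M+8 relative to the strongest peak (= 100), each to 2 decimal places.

53.46 : 100.00 : 70.15 : 21.87 : 2.56

The 4 Qb atoms are independent, so intensities follow the terms of (0.68136 + 0.31864)^4.
P(M) = 0.68136^4 = 0.215529
P(M+2) = 4 × 0.68136^3 × 0.31864^1 = 0.403172
P(M+4) = 6 × 0.68136^2 × 0.31864^2 = 0.282817
P(M+6) = 4 × 0.68136^1 × 0.31864^3 = 0.088173
P(M+8) = 0.31864^4 = 0.010309
The M+2 peak is largest (0.403172); scaling to 100 gives 53.46 : 100.00 : 70.15 : 21.87 : 2.56.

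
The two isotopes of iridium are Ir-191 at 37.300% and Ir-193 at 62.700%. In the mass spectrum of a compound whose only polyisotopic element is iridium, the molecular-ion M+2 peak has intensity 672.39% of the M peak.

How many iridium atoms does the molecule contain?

4

For n independent Ir atoms, I(M+2)/I(M) = n · (abundance Ir-193) / (abundance Ir-191) = n · 0.62700/0.37300.
n = 6.7239 × 0.37300/0.62700 = 4.00 ≈ 4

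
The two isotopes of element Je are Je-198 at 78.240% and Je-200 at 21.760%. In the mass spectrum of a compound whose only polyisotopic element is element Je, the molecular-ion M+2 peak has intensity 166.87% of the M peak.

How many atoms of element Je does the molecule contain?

With n Je atoms, P(M+2)/P(M) = C(n,1)·p^(n−1)q / p^n = n·q/p = n · 0.21760/0.78240.
n = 1.6687 × 0.78240/0.21760 = 6.00 ≈ 6

6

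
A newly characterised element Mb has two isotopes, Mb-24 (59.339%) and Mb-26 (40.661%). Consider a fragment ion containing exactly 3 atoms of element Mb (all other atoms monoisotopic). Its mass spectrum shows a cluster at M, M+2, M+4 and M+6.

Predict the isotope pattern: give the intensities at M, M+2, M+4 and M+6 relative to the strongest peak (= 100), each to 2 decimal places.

The 3 Mb atoms are independent, so intensities follow the terms of (0.59339 + 0.40661)^3.
P(M) = 0.59339^3 = 0.208940
P(M+2) = 3 × 0.59339^2 × 0.40661^1 = 0.429516
P(M+4) = 3 × 0.59339^1 × 0.40661^2 = 0.294319
P(M+6) = 0.40661^3 = 0.067226
The M+2 peak is largest (0.429516); scaling to 100 gives 48.65 : 100.00 : 68.52 : 15.65.

48.65 : 100.00 : 68.52 : 15.65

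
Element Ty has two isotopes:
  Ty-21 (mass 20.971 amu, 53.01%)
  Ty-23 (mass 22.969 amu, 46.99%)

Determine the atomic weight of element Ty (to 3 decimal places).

21.910 amu

Ar = Σ fᵢ·mᵢ = 0.5301 × 20.971 + 0.4699 × 22.969
= 11.1167 + 10.7931 = 21.9098 amu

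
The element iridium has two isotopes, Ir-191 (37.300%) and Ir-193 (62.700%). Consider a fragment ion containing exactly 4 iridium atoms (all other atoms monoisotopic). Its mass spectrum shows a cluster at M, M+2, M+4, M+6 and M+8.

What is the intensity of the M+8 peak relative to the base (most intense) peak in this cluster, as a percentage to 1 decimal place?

42.0%

Term probabilities: M 0.0194, M+2 0.1302, M+4 0.3282, M+6 0.3678, M+8 0.1546. Base peak = M+6.
P(M+6) = C(4,3) × 0.37300^1 × 0.62700^3 = 4 × 0.3730 × 0.24649188 = 0.367766 (base)
P(M+8) = C(4,4) × 0.37300^0 × 0.62700^4 = 1 × 1.0000 × 0.15455041 = 0.154550
Relative intensity = 0.154550 / 0.367766 × 100 = 42.0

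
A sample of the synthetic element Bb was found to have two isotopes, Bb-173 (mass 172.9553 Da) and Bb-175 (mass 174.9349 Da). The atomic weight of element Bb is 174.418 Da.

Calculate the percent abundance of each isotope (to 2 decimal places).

Bb-173: 26.11%, Bb-175: 73.89%

Writing the weighted mean with unknown fraction x of Bb-173:
172.9553·x + 174.9349·(1 − x) = 174.418
(172.9553 − 174.9349)·x = 174.418 − 174.9349
x = -0.5169 / -1.9796 = 0.26111 → 26.11% Bb-173, 73.89% Bb-175.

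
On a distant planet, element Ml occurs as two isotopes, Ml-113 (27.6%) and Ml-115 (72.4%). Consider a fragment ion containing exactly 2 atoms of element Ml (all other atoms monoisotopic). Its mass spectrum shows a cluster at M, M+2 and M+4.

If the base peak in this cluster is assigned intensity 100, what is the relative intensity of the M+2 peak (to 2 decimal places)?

Binomial terms of (0.276 + 0.724)^2: M 0.0762, M+2 0.3996, M+4 0.5242 → M+4 is the base peak.
P(M+4) = C(2,2) × 0.276^0 × 0.724^2 = 1 × 1.0000 × 0.524176 = 0.524176 (base)
P(M+2) = C(2,1) × 0.276^1 × 0.724^1 = 2 × 0.2760 × 0.7240 = 0.399648
Relative intensity = 0.399648 / 0.524176 × 100 = 76.24

76.24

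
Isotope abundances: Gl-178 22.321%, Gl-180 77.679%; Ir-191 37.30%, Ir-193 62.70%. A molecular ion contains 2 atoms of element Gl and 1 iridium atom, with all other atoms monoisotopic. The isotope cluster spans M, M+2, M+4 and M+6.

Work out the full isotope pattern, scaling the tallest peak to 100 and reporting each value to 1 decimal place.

4.2 : 36.3 : 100.0 : 85.5

Element Gl pattern (n=2): 0.0498227 : 0.34677459 : 0.6034027
Iridium pattern (n=1): 0.3730 : 0.6270
Convolve the two distributions (both contribute in 2-u steps):
  M: 0.0498227×0.3730 = 0.018584
  M+2: 0.0498227×0.6270 + 0.34677459×0.3730 = 0.160586
  M+4: 0.34677459×0.6270 + 0.6034027×0.3730 = 0.442497
  M+6: 0.6034027×0.6270 = 0.378333
Scale to base peak (0.442497) = 100: 4.2 : 36.3 : 100.0 : 85.5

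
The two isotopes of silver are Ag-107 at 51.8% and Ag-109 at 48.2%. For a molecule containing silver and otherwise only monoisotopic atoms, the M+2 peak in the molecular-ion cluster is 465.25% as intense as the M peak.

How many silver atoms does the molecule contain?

5

With n Ag atoms, P(M+2)/P(M) = C(n,1)·p^(n−1)q / p^n = n·q/p = n · 0.482/0.518.
n = 4.6525 × 0.518/0.482 = 5.00 ≈ 5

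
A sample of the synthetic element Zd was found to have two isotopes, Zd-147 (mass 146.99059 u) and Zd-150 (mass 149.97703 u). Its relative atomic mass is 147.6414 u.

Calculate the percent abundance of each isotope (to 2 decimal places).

Writing the weighted mean with unknown fraction x of Zd-147:
146.99059·x + 149.97703·(1 − x) = 147.6414
(146.99059 − 149.97703)·x = 147.6414 − 149.97703
x = -2.33563 / -2.98644 = 0.78208 → 78.21% Zd-147, 21.79% Zd-150.

Zd-147: 78.21%, Zd-150: 21.79%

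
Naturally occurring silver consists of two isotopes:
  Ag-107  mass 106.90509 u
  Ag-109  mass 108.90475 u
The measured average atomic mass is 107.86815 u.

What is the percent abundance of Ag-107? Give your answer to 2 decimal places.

Writing the weighted mean with unknown fraction x of Ag-107:
106.90509·x + 108.90475·(1 − x) = 107.86815
(106.90509 − 108.90475)·x = 107.86815 − 108.90475
x = -1.03660 / -1.99966 = 0.51839 → 51.84% Ag-107, 48.16% Ag-109.

51.84%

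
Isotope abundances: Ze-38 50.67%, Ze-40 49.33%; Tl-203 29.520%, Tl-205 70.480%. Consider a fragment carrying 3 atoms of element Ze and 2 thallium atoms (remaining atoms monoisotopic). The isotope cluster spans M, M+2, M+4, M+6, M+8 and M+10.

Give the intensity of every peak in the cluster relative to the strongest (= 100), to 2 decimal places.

Element Ze pattern (n=3): 0.13009264 : 0.37995676 : 0.36990857 : 0.12004203
Thallium pattern (n=2): 0.08714304 : 0.41611392 : 0.49674304
Convolve the two distributions (both contribute in 2-u steps):
  M: 0.13009264×0.08714304 = 0.011337
  M+2: 0.13009264×0.41611392 + 0.37995676×0.08714304 = 0.087244
  M+4: 0.13009264×0.49674304 + 0.37995676×0.41611392 + 0.36990857×0.08714304 = 0.254963
  M+6: 0.37995676×0.49674304 + 0.36990857×0.41611392 + 0.12004203×0.08714304 = 0.353126
  M+8: 0.36990857×0.49674304 + 0.12004203×0.41611392 = 0.233701
  M+10: 0.12004203×0.49674304 = 0.059630
Scale to base peak (0.353126) = 100: 3.21 : 24.71 : 72.20 : 100.00 : 66.18 : 16.89

3.21 : 24.71 : 72.20 : 100.00 : 66.18 : 16.89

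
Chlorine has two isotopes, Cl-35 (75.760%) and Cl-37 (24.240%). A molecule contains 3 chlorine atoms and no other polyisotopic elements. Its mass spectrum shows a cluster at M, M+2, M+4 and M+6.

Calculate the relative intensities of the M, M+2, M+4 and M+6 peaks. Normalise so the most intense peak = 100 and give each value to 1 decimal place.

Expanding (0.75760 + 0.24240)^3:
P(M) = 0.75760^3 = 0.434830
P(M+2) = 3 × 0.75760^2 × 0.24240^1 = 0.417382
P(M+4) = 3 × 0.75760^1 × 0.24240^2 = 0.133545
P(M+6) = 0.24240^3 = 0.014243
The M peak is largest (0.434830); scaling to 100 gives 100.0 : 96.0 : 30.7 : 3.3.

100.0 : 96.0 : 30.7 : 3.3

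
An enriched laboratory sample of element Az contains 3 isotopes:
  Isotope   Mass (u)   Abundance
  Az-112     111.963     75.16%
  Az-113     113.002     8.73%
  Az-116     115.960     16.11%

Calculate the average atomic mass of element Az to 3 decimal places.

112.698 u

Average mass = Σ (abundance × isotope mass) = 0.7516 × 111.963 + 0.0873 × 113.002 + 0.1611 × 115.960
= 84.1514 + 9.8651 + 18.6812 = 112.6977 u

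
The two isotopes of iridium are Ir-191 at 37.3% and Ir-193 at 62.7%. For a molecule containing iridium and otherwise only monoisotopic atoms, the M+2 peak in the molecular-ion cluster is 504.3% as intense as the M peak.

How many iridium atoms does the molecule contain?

With n Ir atoms, P(M+2)/P(M) = C(n,1)·p^(n−1)q / p^n = n·q/p = n · 0.627/0.373.
n = 5.043 × 0.373/0.627 = 3.00 ≈ 3

3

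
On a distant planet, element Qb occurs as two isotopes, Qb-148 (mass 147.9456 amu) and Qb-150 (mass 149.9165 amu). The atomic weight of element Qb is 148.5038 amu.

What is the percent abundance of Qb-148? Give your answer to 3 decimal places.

With x = fraction of Qb-148 (so Qb-150 is 1 − x):
147.9456·x + 149.9165·(1 − x) = 148.5038
(147.9456 − 149.9165)·x = 148.5038 − 149.9165
x = -1.4127 / -1.9709 = 0.71678 → 71.678% Qb-148, 28.322% Qb-150.

71.678%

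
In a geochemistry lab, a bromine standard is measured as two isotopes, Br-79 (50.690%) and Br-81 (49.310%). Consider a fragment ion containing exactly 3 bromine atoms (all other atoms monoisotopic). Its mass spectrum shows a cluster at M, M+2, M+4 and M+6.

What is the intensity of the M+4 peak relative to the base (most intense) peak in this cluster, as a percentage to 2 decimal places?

97.28%

(0.50690 + 0.49310)^3 gives M 0.1302, M+2 0.3801, M+4 0.3698, M+6 0.1199; the largest is M+2.
P(M+2) = C(3,1) × 0.50690^2 × 0.49310^1 = 3 × 0.25694761 × 0.4931 = 0.380103 (base)
P(M+4) = C(3,2) × 0.50690^1 × 0.49310^2 = 3 × 0.5069 × 0.24314761 = 0.369755
Relative intensity = 0.369755 / 0.380103 × 100 = 97.28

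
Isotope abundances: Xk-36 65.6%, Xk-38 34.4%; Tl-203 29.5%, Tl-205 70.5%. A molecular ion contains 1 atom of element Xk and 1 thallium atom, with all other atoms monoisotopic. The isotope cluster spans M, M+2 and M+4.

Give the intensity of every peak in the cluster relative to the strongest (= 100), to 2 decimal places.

34.31 : 100.00 : 43.00

Element Xk pattern (n=1): 0.6560 : 0.3440
Thallium pattern (n=1): 0.2950 : 0.7050
Convolve the two distributions (both contribute in 2-u steps):
  M: 0.6560×0.2950 = 0.193520
  M+2: 0.6560×0.7050 + 0.3440×0.2950 = 0.563960
  M+4: 0.3440×0.7050 = 0.242520
Scale to base peak (0.563960) = 100: 34.31 : 100.00 : 43.00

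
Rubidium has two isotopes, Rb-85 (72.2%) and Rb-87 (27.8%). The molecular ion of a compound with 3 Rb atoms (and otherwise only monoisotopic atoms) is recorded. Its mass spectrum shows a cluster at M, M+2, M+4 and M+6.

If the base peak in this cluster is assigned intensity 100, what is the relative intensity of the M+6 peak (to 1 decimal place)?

Term probabilities: M 0.3764, M+2 0.4348, M+4 0.1674, M+6 0.0215. Base peak = M+2.
P(M+2) = C(3,1) × 0.722^2 × 0.278^1 = 3 × 0.521284 × 0.2780 = 0.434751 (base)
P(M+6) = C(3,3) × 0.722^0 × 0.278^3 = 1 × 1.0000 × 0.02148495 = 0.021485
Relative intensity = 0.021485 / 0.434751 × 100 = 4.9

4.9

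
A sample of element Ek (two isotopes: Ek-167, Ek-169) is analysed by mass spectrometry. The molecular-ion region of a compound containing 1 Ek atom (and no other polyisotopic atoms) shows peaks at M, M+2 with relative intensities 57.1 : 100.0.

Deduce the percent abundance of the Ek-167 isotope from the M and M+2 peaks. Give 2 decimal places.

Write p for the Ek-167 fraction. I(M+2)/I(M) = [C(1,1)·p^0·(1−p)] / p^1 = 1·(1−p)/p = 100.0/57.1 = 1.7513
(1−p)/p = 1.7513/1 = 1.7513  ⇒  p = 1/(1 + 1.7513) = 0.3635
Ek-167: 36.35%, Ek-169: 63.65%.

36.35%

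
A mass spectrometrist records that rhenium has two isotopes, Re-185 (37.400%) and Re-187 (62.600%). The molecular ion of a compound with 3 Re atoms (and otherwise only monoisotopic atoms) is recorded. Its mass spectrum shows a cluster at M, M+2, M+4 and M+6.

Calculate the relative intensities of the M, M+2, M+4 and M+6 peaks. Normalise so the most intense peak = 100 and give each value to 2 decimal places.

Each Re atom is independently Re-185 (p = 0.37400) or Re-187 (q = 0.62600); the cluster is the binomial expansion (p + q)^3.
P(M) = 0.37400^3 = 0.052314
P(M+2) = 3 × 0.37400^2 × 0.62600^1 = 0.262687
P(M+4) = 3 × 0.37400^1 × 0.62600^2 = 0.439685
P(M+6) = 0.62600^3 = 0.245314
The M+4 peak is largest (0.439685); scaling to 100 gives 11.90 : 59.74 : 100.00 : 55.79.

11.90 : 59.74 : 100.00 : 55.79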